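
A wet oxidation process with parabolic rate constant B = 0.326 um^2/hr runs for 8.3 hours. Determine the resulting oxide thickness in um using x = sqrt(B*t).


Step 1: Compute B*t = 0.326 * 8.3 = 2.7058
Step 2: x = sqrt(2.7058)
x = 1.645 um


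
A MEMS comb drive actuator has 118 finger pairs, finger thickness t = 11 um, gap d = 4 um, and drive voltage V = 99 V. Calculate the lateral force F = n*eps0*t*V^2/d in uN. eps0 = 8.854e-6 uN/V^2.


Step 1: Parameters: n=118, eps0=8.854e-6 uN/V^2, t=11 um, V=99 V, d=4 um
Step 2: V^2 = 9801
Step 3: F = 118 * 8.854e-6 * 11 * 9801 / 4
F = 28.159 uN


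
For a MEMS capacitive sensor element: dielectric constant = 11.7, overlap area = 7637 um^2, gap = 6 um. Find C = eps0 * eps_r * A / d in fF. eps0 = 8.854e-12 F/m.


Step 1: Convert area to m^2: A = 7637e-12 m^2
Step 2: Convert gap to m: d = 6e-6 m
Step 3: C = eps0 * eps_r * A / d
C = 8.854e-12 * 11.7 * 7637e-12 / 6e-6
Step 4: Convert to fF (multiply by 1e15).
C = 131.86 fF


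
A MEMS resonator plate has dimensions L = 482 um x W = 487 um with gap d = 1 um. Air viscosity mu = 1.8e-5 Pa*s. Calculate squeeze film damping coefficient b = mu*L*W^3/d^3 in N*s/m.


Step 1: Convert to SI.
L = 482e-6 m, W = 487e-6 m, d = 1e-6 m
Step 2: W^3 = (487e-6)^3 = 1.16e-10 m^3
Step 3: d^3 = (1e-6)^3 = 1.00e-18 m^3
Step 4: b = 1.8e-5 * 482e-6 * 1.16e-10 / 1.00e-18
b = 1.00e+00 N*s/m


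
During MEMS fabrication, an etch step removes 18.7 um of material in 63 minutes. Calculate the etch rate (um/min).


Step 1: Etch rate = depth / time
Step 2: rate = 18.7 / 63
rate = 0.297 um/min


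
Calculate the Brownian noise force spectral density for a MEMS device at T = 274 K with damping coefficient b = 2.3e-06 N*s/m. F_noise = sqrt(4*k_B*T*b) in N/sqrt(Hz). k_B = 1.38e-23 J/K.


Step 1: Compute 4 * k_B * T * b
= 4 * 1.38e-23 * 274 * 2.3e-06
= 3.4787e-26 N^2/Hz
Step 2: F_noise = sqrt(3.4787e-26)
F_noise = 1.87e-13 N/sqrt(Hz)


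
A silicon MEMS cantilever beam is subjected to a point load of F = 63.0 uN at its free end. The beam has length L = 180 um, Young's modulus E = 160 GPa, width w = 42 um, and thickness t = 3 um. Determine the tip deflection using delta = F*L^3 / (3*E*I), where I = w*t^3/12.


Step 1: Calculate the second moment of area.
I = w * t^3 / 12 = 42 * 3^3 / 12 = 94.5 um^4
Step 2: Convert E to consistent units (1 GPa = 1000 uN/um^2).
E = 160 GPa = 160000 uN/um^2
Step 3: Calculate tip deflection.
delta = F * L^3 / (3 * E * I)
delta = 63.0 * 180^3 / (3 * 160000 * 94.5)
delta = 8.1 um


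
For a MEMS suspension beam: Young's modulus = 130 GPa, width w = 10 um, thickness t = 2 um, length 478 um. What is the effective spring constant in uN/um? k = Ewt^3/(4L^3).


Step 1: Convert E to consistent units (1 GPa = 1000 uN/um^2).
E = 130 GPa = 130000 uN/um^2
Step 2: Compute t^3 = 2^3 = 8
Step 3: Compute L^3 = 478^3 = 109215352
Step 4: k = 130000 * 10 * 8 / (4 * 109215352)
k = 0.0238 uN/um


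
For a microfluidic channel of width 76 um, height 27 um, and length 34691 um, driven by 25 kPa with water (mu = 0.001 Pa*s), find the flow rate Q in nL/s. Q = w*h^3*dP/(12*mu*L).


Step 1: Convert all dimensions to SI (meters).
w = 76e-6 m, h = 27e-6 m, L = 34691e-6 m, dP = 25e3 Pa
Step 2: Q = w * h^3 * dP / (12 * mu * L)
Q = 76e-6 * (27e-6)^3 * 25e3 / (12 * 0.001 * 34691e-6) = 8.983526e-11 m^3/s
Step 3: Convert Q from m^3/s to nL/s (1 m^3 = 1e12 nL, so multiply by 1e12).
Q = 89.835 nL/s


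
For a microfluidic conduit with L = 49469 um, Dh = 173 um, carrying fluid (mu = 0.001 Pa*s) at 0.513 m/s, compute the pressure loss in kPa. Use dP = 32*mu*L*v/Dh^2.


Step 1: Convert to SI: L = 49469e-6 m, Dh = 173e-6 m
Step 2: dP = 32 * 0.001 * 49469e-6 * 0.513 / (173e-6)^2
Step 3: dP = 27133.65 Pa
Step 4: Convert to kPa: dP = 27.13 kPa


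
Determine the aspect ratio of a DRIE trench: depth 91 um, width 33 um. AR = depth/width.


Step 1: AR = depth / width
Step 2: AR = 91 / 33
AR = 2.8


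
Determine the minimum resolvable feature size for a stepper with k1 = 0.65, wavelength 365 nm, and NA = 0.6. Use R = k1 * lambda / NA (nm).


Step 1: Identify values: k1 = 0.65, lambda = 365 nm, NA = 0.6
Step 2: R = k1 * lambda / NA
R = 0.65 * 365 / 0.6
R = 395.4 nm


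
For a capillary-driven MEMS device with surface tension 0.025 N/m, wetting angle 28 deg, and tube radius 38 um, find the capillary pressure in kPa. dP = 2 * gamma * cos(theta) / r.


Step 1: cos(28 deg) = 0.8829
Step 2: Convert r to m: r = 38e-6 m
Step 3: dP = 2 * 0.025 * 0.8829 / 38e-6 = 1161.7 Pa
Step 4: Convert Pa to kPa (divide by 1000).
dP = 1.16 kPa


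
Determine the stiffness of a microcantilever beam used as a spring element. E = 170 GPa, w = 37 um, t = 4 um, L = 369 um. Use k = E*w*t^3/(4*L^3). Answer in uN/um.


Step 1: Convert E to consistent units (1 GPa = 1000 uN/um^2).
E = 170 GPa = 170000 uN/um^2
Step 2: Compute t^3 = 4^3 = 64
Step 3: Compute L^3 = 369^3 = 50243409
Step 4: k = 170000 * 37 * 64 / (4 * 50243409)
k = 2.003 uN/um


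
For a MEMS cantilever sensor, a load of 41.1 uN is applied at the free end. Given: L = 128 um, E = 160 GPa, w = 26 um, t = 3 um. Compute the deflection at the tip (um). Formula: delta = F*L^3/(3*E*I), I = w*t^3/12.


Step 1: Calculate the second moment of area.
I = w * t^3 / 12 = 26 * 3^3 / 12 = 58.5 um^4
Step 2: Convert E to consistent units (1 GPa = 1000 uN/um^2).
E = 160 GPa = 160000 uN/um^2
Step 3: Calculate tip deflection.
delta = F * L^3 / (3 * E * I)
delta = 41.1 * 128^3 / (3 * 160000 * 58.5)
delta = 3.0695 um


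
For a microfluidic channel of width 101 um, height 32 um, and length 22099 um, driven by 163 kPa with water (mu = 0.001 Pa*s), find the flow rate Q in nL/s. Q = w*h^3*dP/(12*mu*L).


Step 1: Convert all dimensions to SI (meters).
w = 101e-6 m, h = 32e-6 m, L = 22099e-6 m, dP = 163e3 Pa
Step 2: Q = w * h^3 * dP / (12 * mu * L)
Q = 101e-6 * (32e-6)^3 * 163e3 / (12 * 0.001 * 22099e-6) = 2.03425337e-09 m^3/s
Step 3: Convert Q from m^3/s to nL/s (1 m^3 = 1e12 nL, so multiply by 1e12).
Q = 2034.253 nL/s


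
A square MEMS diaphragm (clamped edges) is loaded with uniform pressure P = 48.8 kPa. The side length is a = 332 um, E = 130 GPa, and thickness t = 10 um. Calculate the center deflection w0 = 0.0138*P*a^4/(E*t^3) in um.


Step 1: Convert pressure to compatible units (E is in GPa, so P in GPa).
P = 48.8 kPa = 48.8e-6 GPa
Step 2: Compute numerator: 0.0138 * P * a^4.
a^4 = 332^4 = 12149330176
numerator = 0.0138 * 48.8e-6 * 12149330176 = 8.1818e+03
Step 3: Compute denominator: E * t^3 = 130 * 10^3 = 130000
Step 4: w0 = numerator / denominator = 8.1818e+03 / 130000 = 0.0629 um


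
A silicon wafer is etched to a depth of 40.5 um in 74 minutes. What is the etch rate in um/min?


Step 1: Etch rate = depth / time
Step 2: rate = 40.5 / 74
rate = 0.547 um/min


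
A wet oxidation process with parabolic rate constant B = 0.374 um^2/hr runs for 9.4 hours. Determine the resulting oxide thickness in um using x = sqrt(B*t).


Step 1: Compute B*t = 0.374 * 9.4 = 3.5156
Step 2: x = sqrt(3.5156)
x = 1.875 um


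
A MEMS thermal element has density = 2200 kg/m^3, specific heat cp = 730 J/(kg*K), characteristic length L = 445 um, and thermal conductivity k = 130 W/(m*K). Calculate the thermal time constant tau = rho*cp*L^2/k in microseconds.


Step 1: Convert L to m: L = 445e-6 m
Step 2: L^2 = (445e-6)^2 = 1.98025e-07 m^2
Step 3: tau = 2200 * 730 * 1.98025e-07 / 130 = 2.4463704e-03 s
Step 4: Convert to microseconds (multiply by 1e6).
tau = 2446.37 us


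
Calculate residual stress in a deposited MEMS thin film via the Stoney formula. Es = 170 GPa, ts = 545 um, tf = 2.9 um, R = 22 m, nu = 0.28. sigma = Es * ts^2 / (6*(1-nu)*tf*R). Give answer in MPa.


Step 1: Compute numerator: Es * ts^2 = 170 * 545^2 = 50494250 (GPa*um^2)
Step 2: Compute denominator (R in um): 6*(1-nu)*tf*R = 6*0.72*2.9*22e6 = 275616000.0 (um^2)
Step 3: sigma (GPa) = 50494250 / 275616000.0 = 1.83205e-01 GPa
Step 4: Convert to MPa (x1000): sigma = 183.2 MPa


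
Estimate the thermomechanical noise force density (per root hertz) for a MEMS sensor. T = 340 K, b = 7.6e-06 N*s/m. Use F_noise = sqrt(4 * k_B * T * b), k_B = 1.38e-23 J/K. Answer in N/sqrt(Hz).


Step 1: Compute 4 * k_B * T * b
= 4 * 1.38e-23 * 340 * 7.6e-06
= 1.4264e-25 N^2/Hz
Step 2: F_noise = sqrt(1.4264e-25)
F_noise = 3.78e-13 N/sqrt(Hz)


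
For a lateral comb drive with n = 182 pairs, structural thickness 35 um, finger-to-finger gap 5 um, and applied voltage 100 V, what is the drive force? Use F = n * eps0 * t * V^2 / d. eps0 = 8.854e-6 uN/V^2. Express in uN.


Step 1: Parameters: n=182, eps0=8.854e-6 uN/V^2, t=35 um, V=100 V, d=5 um
Step 2: V^2 = 10000
Step 3: F = 182 * 8.854e-6 * 35 * 10000 / 5
F = 112.8 uN


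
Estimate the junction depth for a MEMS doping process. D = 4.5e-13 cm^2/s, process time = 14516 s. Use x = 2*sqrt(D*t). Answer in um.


Step 1: Compute D*t = 4.5e-13 * 14516 = 6.5322e-09 cm^2
Step 2: sqrt(D*t) = 8.0822e-05 cm
Step 3: x = 2 * 8.0822e-05 cm = 1.61644e-04 cm
Step 4: Convert to um (1 cm = 1e4 um): x = 1.616 um


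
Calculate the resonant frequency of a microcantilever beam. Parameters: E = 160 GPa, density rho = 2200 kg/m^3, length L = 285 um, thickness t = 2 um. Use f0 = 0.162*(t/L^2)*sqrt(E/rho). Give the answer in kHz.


Step 1: Convert units to SI.
t_SI = 2e-6 m, L_SI = 285e-6 m
Step 2: Calculate sqrt(E/rho).
sqrt(160e9 / 2200) = 8528.03 m/s
Step 3: Compute f0.
f0 = 0.162 * 2e-6 / (285e-6)^2 * 8528.03 = 34017.6 Hz = 34.02 kHz


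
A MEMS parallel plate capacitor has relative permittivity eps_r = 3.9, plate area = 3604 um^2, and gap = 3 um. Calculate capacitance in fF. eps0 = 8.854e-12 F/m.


Step 1: Convert area to m^2: A = 3604e-12 m^2
Step 2: Convert gap to m: d = 3e-6 m
Step 3: C = eps0 * eps_r * A / d
C = 8.854e-12 * 3.9 * 3604e-12 / 3e-6
Step 4: Convert to fF (multiply by 1e15).
C = 41.48 fF


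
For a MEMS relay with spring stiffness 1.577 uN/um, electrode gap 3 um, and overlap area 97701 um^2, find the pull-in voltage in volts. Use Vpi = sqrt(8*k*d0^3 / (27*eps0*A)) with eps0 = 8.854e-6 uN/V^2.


Step 1: Compute numerator: 8 * k * d0^3 = 8 * 1.577 * 3^3 = 340.632
Step 2: Compute denominator: 27 * eps0 * A = 27 * 8.854e-6 * 97701 = 23.356206
Step 3: Vpi = sqrt(340.632 / 23.356206)
Vpi = 3.82 V


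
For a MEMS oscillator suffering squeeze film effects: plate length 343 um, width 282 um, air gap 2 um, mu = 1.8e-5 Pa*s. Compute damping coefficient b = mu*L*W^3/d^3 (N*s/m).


Step 1: Convert to SI.
L = 343e-6 m, W = 282e-6 m, d = 2e-6 m
Step 2: W^3 = (282e-6)^3 = 2.24e-11 m^3
Step 3: d^3 = (2e-6)^3 = 8.00e-18 m^3
Step 4: b = 1.8e-5 * 343e-6 * 2.24e-11 / 8.00e-18
b = 1.73e-02 N*s/m


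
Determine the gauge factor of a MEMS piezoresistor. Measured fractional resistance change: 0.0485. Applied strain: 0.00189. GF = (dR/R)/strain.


Step 1: Identify values.
dR/R = 0.0485, strain = 0.00189
Step 2: GF = (dR/R) / strain = 0.0485 / 0.00189
GF = 25.7


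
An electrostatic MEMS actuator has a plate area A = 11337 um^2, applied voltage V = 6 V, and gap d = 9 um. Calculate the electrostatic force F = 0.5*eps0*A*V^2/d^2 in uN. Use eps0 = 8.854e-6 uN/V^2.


Step 1: Identify parameters.
eps0 = 8.854e-6 uN/V^2, A = 11337 um^2, V = 6 V, d = 9 um
Step 2: Compute V^2 = 6^2 = 36
Step 3: Compute d^2 = 9^2 = 81
Step 4: F = 0.5 * 8.854e-6 * 11337 * 36 / 81
F = 0.022 uN


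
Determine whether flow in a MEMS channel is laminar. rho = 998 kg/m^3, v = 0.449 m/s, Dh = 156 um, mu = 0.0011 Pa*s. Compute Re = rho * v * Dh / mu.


Step 1: Convert Dh to meters: Dh = 156e-6 m
Step 2: Re = rho * v * Dh / mu
Re = 998 * 0.449 * 156e-6 / 0.0011
Re = 63.549
Since Re = 63.549 is below ~2300, the flow is laminar.


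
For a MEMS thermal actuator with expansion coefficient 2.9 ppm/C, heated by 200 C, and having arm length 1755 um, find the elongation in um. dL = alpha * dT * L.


Step 1: Convert CTE: alpha = 2.9 ppm/C = 2.9e-6 /C
Step 2: dL = 2.9e-6 * 200 * 1755
dL = 1.0179 um


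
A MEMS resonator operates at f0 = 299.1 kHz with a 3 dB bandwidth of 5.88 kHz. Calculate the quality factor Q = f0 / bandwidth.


Step 1: Q = f0 / bandwidth
Step 2: Q = 299.1 / 5.88
Q = 50.9


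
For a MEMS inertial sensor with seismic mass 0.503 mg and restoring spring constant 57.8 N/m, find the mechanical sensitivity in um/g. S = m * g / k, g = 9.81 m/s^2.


Step 1: Convert mass: m = 0.503 mg = 5.03e-07 kg
Step 2: S = m * g / k = 5.03e-07 * 9.81 / 57.8
Step 3: S = 8.54e-08 m/g
Step 4: Convert to um/g: S = 0.085 um/g


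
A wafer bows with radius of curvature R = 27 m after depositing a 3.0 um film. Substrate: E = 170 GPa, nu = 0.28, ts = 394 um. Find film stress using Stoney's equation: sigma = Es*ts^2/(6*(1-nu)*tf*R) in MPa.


Step 1: Compute numerator: Es * ts^2 = 170 * 394^2 = 26390120 (GPa*um^2)
Step 2: Compute denominator (R in um): 6*(1-nu)*tf*R = 6*0.72*3.0*27e6 = 349920000.0 (um^2)
Step 3: sigma (GPa) = 26390120 / 349920000.0 = 7.5418e-02 GPa
Step 4: Convert to MPa (x1000): sigma = 75.4 MPa


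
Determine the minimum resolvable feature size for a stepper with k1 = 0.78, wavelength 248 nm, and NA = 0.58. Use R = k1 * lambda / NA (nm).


Step 1: Identify values: k1 = 0.78, lambda = 248 nm, NA = 0.58
Step 2: R = k1 * lambda / NA
R = 0.78 * 248 / 0.58
R = 333.5 nm


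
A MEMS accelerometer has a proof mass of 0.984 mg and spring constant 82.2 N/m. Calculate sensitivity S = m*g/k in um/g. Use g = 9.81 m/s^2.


Step 1: Convert mass: m = 0.984 mg = 9.84e-07 kg
Step 2: S = m * g / k = 9.84e-07 * 9.81 / 82.2
Step 3: S = 1.17e-07 m/g
Step 4: Convert to um/g: S = 0.117 um/g


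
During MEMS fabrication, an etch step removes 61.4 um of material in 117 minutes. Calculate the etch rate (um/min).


Step 1: Etch rate = depth / time
Step 2: rate = 61.4 / 117
rate = 0.525 um/min


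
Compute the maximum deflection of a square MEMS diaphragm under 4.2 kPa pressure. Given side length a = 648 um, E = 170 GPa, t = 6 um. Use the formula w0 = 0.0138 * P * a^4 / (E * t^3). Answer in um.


Step 1: Convert pressure to compatible units (E is in GPa, so P in GPa).
P = 4.2 kPa = 4.2e-6 GPa
Step 2: Compute numerator: 0.0138 * P * a^4.
a^4 = 648^4 = 176319369216
numerator = 0.0138 * 4.2e-6 * 176319369216 = 1.02195e+04
Step 3: Compute denominator: E * t^3 = 170 * 6^3 = 36720
Step 4: w0 = numerator / denominator = 1.02195e+04 / 36720 = 0.2783 um


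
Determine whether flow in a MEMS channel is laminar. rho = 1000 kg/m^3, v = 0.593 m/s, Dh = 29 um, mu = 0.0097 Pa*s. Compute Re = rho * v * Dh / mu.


Step 1: Convert Dh to meters: Dh = 29e-6 m
Step 2: Re = rho * v * Dh / mu
Re = 1000 * 0.593 * 29e-6 / 0.0097
Re = 1.773
Since Re = 1.773 is below ~2300, the flow is laminar.


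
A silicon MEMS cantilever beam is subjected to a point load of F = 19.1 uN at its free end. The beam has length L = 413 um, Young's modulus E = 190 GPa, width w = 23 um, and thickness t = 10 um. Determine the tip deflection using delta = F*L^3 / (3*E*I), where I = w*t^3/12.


Step 1: Calculate the second moment of area.
I = w * t^3 / 12 = 23 * 10^3 / 12 = 1916.6667 um^4
Step 2: Convert E to consistent units (1 GPa = 1000 uN/um^2).
E = 190 GPa = 190000 uN/um^2
Step 3: Calculate tip deflection.
delta = F * L^3 / (3 * E * I)
delta = 19.1 * 413^3 / (3 * 190000 * 1916.6667)
delta = 1.2316 um


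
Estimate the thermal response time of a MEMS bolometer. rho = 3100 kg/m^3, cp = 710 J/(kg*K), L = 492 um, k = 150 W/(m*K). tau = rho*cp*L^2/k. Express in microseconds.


Step 1: Convert L to m: L = 492e-6 m
Step 2: L^2 = (492e-6)^2 = 2.42064e-07 m^2
Step 3: tau = 3100 * 710 * 2.42064e-07 / 150 = 3.55188576e-03 s
Step 4: Convert to microseconds (multiply by 1e6).
tau = 3551.886 us


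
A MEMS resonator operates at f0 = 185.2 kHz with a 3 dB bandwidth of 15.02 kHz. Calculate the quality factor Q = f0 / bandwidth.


Step 1: Q = f0 / bandwidth
Step 2: Q = 185.2 / 15.02
Q = 12.3


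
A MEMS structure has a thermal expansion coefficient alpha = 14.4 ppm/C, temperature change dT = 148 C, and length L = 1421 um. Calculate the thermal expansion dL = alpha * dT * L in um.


Step 1: Convert CTE: alpha = 14.4 ppm/C = 14.4e-6 /C
Step 2: dL = 14.4e-6 * 148 * 1421
dL = 3.0284 um


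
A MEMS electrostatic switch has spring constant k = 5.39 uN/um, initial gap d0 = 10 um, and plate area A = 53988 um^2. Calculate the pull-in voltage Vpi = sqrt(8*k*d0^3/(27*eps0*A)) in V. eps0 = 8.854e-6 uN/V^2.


Step 1: Compute numerator: 8 * k * d0^3 = 8 * 5.39 * 10^3 = 43120.0
Step 2: Compute denominator: 27 * eps0 * A = 27 * 8.854e-6 * 53988 = 12.906263
Step 3: Vpi = sqrt(43120.0 / 12.906263)
Vpi = 57.8 V


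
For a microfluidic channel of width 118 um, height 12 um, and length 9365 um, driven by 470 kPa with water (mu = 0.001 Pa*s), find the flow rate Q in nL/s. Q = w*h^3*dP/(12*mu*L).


Step 1: Convert all dimensions to SI (meters).
w = 118e-6 m, h = 12e-6 m, L = 9365e-6 m, dP = 470e3 Pa
Step 2: Q = w * h^3 * dP / (12 * mu * L)
Q = 118e-6 * (12e-6)^3 * 470e3 / (12 * 0.001 * 9365e-6) = 8.5277523e-10 m^3/s
Step 3: Convert Q from m^3/s to nL/s (1 m^3 = 1e12 nL, so multiply by 1e12).
Q = 852.775 nL/s


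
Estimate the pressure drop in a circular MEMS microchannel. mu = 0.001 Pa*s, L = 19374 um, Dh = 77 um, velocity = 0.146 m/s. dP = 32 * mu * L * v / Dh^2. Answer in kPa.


Step 1: Convert to SI: L = 19374e-6 m, Dh = 77e-6 m
Step 2: dP = 32 * 0.001 * 19374e-6 * 0.146 / (77e-6)^2
Step 3: dP = 15266.54 Pa
Step 4: Convert to kPa: dP = 15.27 kPa


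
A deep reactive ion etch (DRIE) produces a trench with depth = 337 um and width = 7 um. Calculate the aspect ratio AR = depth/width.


Step 1: AR = depth / width
Step 2: AR = 337 / 7
AR = 48.1


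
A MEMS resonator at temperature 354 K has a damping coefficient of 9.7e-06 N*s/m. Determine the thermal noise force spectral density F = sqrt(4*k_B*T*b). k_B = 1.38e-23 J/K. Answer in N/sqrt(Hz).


Step 1: Compute 4 * k_B * T * b
= 4 * 1.38e-23 * 354 * 9.7e-06
= 1.8955e-25 N^2/Hz
Step 2: F_noise = sqrt(1.8955e-25)
F_noise = 4.35e-13 N/sqrt(Hz)


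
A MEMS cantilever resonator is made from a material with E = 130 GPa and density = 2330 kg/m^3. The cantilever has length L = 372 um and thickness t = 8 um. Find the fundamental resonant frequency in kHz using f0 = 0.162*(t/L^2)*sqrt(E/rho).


Step 1: Convert units to SI.
t_SI = 8e-6 m, L_SI = 372e-6 m
Step 2: Calculate sqrt(E/rho).
sqrt(130e9 / 2330) = 7469.54 m/s
Step 3: Compute f0.
f0 = 0.162 * 8e-6 / (372e-6)^2 * 7469.54 = 69954.1 Hz = 69.95 kHz


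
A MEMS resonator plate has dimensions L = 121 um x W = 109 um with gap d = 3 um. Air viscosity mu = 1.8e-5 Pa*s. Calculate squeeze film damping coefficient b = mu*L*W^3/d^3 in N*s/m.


Step 1: Convert to SI.
L = 121e-6 m, W = 109e-6 m, d = 3e-6 m
Step 2: W^3 = (109e-6)^3 = 1.30e-12 m^3
Step 3: d^3 = (3e-6)^3 = 2.70e-17 m^3
Step 4: b = 1.8e-5 * 121e-6 * 1.30e-12 / 2.70e-17
b = 1.04e-04 N*s/m


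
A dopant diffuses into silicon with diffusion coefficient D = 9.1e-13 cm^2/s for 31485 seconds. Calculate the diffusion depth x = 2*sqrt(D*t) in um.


Step 1: Compute D*t = 9.1e-13 * 31485 = 2.865135e-08 cm^2
Step 2: sqrt(D*t) = 1.69267e-04 cm
Step 3: x = 2 * 1.69267e-04 cm = 3.38534e-04 cm
Step 4: Convert to um (1 cm = 1e4 um): x = 3.385 um


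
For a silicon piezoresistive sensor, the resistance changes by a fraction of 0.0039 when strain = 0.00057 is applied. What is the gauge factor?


Step 1: Identify values.
dR/R = 0.0039, strain = 0.00057
Step 2: GF = (dR/R) / strain = 0.0039 / 0.00057
GF = 6.8


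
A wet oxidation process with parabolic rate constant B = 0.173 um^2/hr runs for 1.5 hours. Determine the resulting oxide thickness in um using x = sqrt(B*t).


Step 1: Compute B*t = 0.173 * 1.5 = 0.2595
Step 2: x = sqrt(0.2595)
x = 0.509 um


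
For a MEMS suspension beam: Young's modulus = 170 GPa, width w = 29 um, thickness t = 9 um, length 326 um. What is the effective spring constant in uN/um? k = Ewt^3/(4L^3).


Step 1: Convert E to consistent units (1 GPa = 1000 uN/um^2).
E = 170 GPa = 170000 uN/um^2
Step 2: Compute t^3 = 9^3 = 729
Step 3: Compute L^3 = 326^3 = 34645976
Step 4: k = 170000 * 29 * 729 / (4 * 34645976)
k = 25.9335 uN/um


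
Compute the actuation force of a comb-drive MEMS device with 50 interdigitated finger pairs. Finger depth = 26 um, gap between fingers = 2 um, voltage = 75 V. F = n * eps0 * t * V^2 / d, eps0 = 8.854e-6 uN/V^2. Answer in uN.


Step 1: Parameters: n=50, eps0=8.854e-6 uN/V^2, t=26 um, V=75 V, d=2 um
Step 2: V^2 = 5625
Step 3: F = 50 * 8.854e-6 * 26 * 5625 / 2
F = 32.372 uN


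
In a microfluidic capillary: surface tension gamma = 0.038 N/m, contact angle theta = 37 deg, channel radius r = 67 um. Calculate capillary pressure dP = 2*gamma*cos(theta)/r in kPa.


Step 1: cos(37 deg) = 0.7986
Step 2: Convert r to m: r = 67e-6 m
Step 3: dP = 2 * 0.038 * 0.7986 / 67e-6 = 905.9 Pa
Step 4: Convert Pa to kPa (divide by 1000).
dP = 0.91 kPa


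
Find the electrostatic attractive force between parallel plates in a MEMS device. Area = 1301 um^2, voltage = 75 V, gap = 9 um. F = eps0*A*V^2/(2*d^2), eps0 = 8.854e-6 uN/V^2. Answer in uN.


Step 1: Identify parameters.
eps0 = 8.854e-6 uN/V^2, A = 1301 um^2, V = 75 V, d = 9 um
Step 2: Compute V^2 = 75^2 = 5625
Step 3: Compute d^2 = 9^2 = 81
Step 4: F = 0.5 * 8.854e-6 * 1301 * 5625 / 81
F = 0.4 uN


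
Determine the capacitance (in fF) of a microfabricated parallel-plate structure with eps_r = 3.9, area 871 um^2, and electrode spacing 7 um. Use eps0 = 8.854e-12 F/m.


Step 1: Convert area to m^2: A = 871e-12 m^2
Step 2: Convert gap to m: d = 7e-6 m
Step 3: C = eps0 * eps_r * A / d
C = 8.854e-12 * 3.9 * 871e-12 / 7e-6
Step 4: Convert to fF (multiply by 1e15).
C = 4.3 fF


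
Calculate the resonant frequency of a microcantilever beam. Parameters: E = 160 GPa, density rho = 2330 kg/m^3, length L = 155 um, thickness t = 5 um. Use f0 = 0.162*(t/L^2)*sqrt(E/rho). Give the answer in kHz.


Step 1: Convert units to SI.
t_SI = 5e-6 m, L_SI = 155e-6 m
Step 2: Calculate sqrt(E/rho).
sqrt(160e9 / 2330) = 8286.71 m/s
Step 3: Compute f0.
f0 = 0.162 * 5e-6 / (155e-6)^2 * 8286.71 = 279385.4 Hz = 279.39 kHz


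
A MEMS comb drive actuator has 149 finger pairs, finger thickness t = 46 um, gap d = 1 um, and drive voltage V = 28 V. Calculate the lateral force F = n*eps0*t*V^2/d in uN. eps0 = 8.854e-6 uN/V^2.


Step 1: Parameters: n=149, eps0=8.854e-6 uN/V^2, t=46 um, V=28 V, d=1 um
Step 2: V^2 = 784
Step 3: F = 149 * 8.854e-6 * 46 * 784 / 1
F = 47.577 uN


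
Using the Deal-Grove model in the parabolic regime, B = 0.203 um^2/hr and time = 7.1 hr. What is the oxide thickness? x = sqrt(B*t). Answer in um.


Step 1: Compute B*t = 0.203 * 7.1 = 1.4413
Step 2: x = sqrt(1.4413)
x = 1.201 um


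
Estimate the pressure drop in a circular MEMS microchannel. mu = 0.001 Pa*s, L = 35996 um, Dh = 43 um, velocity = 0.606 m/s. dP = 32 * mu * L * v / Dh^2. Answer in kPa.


Step 1: Convert to SI: L = 35996e-6 m, Dh = 43e-6 m
Step 2: dP = 32 * 0.001 * 35996e-6 * 0.606 / (43e-6)^2
Step 3: dP = 377519.97 Pa
Step 4: Convert to kPa: dP = 377.52 kPa


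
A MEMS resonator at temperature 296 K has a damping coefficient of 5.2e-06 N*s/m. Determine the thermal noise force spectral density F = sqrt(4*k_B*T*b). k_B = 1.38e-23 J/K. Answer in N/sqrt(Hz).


Step 1: Compute 4 * k_B * T * b
= 4 * 1.38e-23 * 296 * 5.2e-06
= 8.4964e-26 N^2/Hz
Step 2: F_noise = sqrt(8.4964e-26)
F_noise = 2.91e-13 N/sqrt(Hz)


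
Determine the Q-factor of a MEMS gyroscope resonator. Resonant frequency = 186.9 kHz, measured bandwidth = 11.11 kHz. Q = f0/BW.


Step 1: Q = f0 / bandwidth
Step 2: Q = 186.9 / 11.11
Q = 16.8


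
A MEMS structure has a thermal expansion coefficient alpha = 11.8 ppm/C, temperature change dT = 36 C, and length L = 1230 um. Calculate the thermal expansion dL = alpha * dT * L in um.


Step 1: Convert CTE: alpha = 11.8 ppm/C = 11.8e-6 /C
Step 2: dL = 11.8e-6 * 36 * 1230
dL = 0.5225 um


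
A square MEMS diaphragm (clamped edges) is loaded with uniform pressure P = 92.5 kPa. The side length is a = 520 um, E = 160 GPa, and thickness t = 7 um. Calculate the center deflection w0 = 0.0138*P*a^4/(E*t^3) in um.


Step 1: Convert pressure to compatible units (E is in GPa, so P in GPa).
P = 92.5 kPa = 92.5e-6 GPa
Step 2: Compute numerator: 0.0138 * P * a^4.
a^4 = 520^4 = 73116160000
numerator = 0.0138 * 92.5e-6 * 73116160000 = 9.333278e+04
Step 3: Compute denominator: E * t^3 = 160 * 7^3 = 54880
Step 4: w0 = numerator / denominator = 9.333278e+04 / 54880 = 1.7007 um


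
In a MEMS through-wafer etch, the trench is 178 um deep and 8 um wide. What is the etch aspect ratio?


Step 1: AR = depth / width
Step 2: AR = 178 / 8
AR = 22.3


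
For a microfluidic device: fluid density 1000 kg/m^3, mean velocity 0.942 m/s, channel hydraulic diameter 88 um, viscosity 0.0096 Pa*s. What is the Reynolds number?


Step 1: Convert Dh to meters: Dh = 88e-6 m
Step 2: Re = rho * v * Dh / mu
Re = 1000 * 0.942 * 88e-6 / 0.0096
Re = 8.635


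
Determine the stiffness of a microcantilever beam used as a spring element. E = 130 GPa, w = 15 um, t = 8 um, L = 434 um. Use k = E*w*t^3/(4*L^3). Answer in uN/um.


Step 1: Convert E to consistent units (1 GPa = 1000 uN/um^2).
E = 130 GPa = 130000 uN/um^2
Step 2: Compute t^3 = 8^3 = 512
Step 3: Compute L^3 = 434^3 = 81746504
Step 4: k = 130000 * 15 * 512 / (4 * 81746504)
k = 3.0533 uN/um


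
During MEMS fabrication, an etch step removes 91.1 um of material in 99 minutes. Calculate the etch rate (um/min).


Step 1: Etch rate = depth / time
Step 2: rate = 91.1 / 99
rate = 0.92 um/min


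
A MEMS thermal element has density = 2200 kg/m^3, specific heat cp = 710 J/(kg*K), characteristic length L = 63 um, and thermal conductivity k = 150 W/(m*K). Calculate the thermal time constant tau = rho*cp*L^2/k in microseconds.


Step 1: Convert L to m: L = 63e-6 m
Step 2: L^2 = (63e-6)^2 = 3.969e-09 m^2
Step 3: tau = 2200 * 710 * 3.969e-09 / 150 = 4.133052e-05 s
Step 4: Convert to microseconds (multiply by 1e6).
tau = 41.331 us


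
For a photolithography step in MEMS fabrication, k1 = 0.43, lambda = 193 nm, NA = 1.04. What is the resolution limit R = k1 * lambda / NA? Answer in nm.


Step 1: Identify values: k1 = 0.43, lambda = 193 nm, NA = 1.04
Step 2: R = k1 * lambda / NA
R = 0.43 * 193 / 1.04
R = 79.8 nm


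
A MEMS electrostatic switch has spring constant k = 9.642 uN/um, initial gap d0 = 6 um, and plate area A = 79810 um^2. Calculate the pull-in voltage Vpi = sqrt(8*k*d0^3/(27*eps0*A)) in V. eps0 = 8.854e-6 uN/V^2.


Step 1: Compute numerator: 8 * k * d0^3 = 8 * 9.642 * 6^3 = 16661.376
Step 2: Compute denominator: 27 * eps0 * A = 27 * 8.854e-6 * 79810 = 19.079219
Step 3: Vpi = sqrt(16661.376 / 19.079219)
Vpi = 29.55 V


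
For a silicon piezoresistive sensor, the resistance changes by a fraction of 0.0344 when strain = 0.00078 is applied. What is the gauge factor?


Step 1: Identify values.
dR/R = 0.0344, strain = 0.00078
Step 2: GF = (dR/R) / strain = 0.0344 / 0.00078
GF = 44.1


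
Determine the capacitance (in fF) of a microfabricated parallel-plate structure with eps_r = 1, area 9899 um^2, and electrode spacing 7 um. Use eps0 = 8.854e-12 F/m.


Step 1: Convert area to m^2: A = 9899e-12 m^2
Step 2: Convert gap to m: d = 7e-6 m
Step 3: C = eps0 * eps_r * A / d
C = 8.854e-12 * 1 * 9899e-12 / 7e-6
Step 4: Convert to fF (multiply by 1e15).
C = 12.52 fF


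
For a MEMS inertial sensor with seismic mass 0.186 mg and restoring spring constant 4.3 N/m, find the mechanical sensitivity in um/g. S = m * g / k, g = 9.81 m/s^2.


Step 1: Convert mass: m = 0.186 mg = 1.86e-07 kg
Step 2: S = m * g / k = 1.86e-07 * 9.81 / 4.3
Step 3: S = 4.24e-07 m/g
Step 4: Convert to um/g: S = 0.424 um/g


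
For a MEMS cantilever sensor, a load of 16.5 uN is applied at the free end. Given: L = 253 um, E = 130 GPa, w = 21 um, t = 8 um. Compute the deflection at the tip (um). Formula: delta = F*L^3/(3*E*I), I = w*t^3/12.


Step 1: Calculate the second moment of area.
I = w * t^3 / 12 = 21 * 8^3 / 12 = 896.0 um^4
Step 2: Convert E to consistent units (1 GPa = 1000 uN/um^2).
E = 130 GPa = 130000 uN/um^2
Step 3: Calculate tip deflection.
delta = F * L^3 / (3 * E * I)
delta = 16.5 * 253^3 / (3 * 130000 * 896.0)
delta = 0.7647 um


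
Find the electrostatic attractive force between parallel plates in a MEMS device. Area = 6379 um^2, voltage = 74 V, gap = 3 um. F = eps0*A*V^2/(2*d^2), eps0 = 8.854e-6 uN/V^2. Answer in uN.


Step 1: Identify parameters.
eps0 = 8.854e-6 uN/V^2, A = 6379 um^2, V = 74 V, d = 3 um
Step 2: Compute V^2 = 74^2 = 5476
Step 3: Compute d^2 = 3^2 = 9
Step 4: F = 0.5 * 8.854e-6 * 6379 * 5476 / 9
F = 17.182 uN


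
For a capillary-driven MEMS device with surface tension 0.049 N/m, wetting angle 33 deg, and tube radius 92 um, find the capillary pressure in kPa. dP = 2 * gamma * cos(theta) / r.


Step 1: cos(33 deg) = 0.8387
Step 2: Convert r to m: r = 92e-6 m
Step 3: dP = 2 * 0.049 * 0.8387 / 92e-6 = 893.4 Pa
Step 4: Convert Pa to kPa (divide by 1000).
dP = 0.89 kPa


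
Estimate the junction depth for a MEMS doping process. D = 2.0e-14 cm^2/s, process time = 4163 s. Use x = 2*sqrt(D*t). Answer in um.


Step 1: Compute D*t = 2.0e-14 * 4163 = 8.326e-11 cm^2
Step 2: sqrt(D*t) = 9.1247e-06 cm
Step 3: x = 2 * 9.1247e-06 cm = 1.82494e-05 cm
Step 4: Convert to um (1 cm = 1e4 um): x = 0.182 um


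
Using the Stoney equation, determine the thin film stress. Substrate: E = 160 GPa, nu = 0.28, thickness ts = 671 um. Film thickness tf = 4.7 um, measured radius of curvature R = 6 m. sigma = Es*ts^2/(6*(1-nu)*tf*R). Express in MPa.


Step 1: Compute numerator: Es * ts^2 = 160 * 671^2 = 72038560 (GPa*um^2)
Step 2: Compute denominator (R in um): 6*(1-nu)*tf*R = 6*0.72*4.7*6e6 = 121824000.0 (um^2)
Step 3: sigma (GPa) = 72038560 / 121824000.0 = 5.91333e-01 GPa
Step 4: Convert to MPa (x1000): sigma = 591.3 MPa


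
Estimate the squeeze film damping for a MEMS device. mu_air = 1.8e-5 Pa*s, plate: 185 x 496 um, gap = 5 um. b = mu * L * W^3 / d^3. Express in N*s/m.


Step 1: Convert to SI.
L = 185e-6 m, W = 496e-6 m, d = 5e-6 m
Step 2: W^3 = (496e-6)^3 = 1.22e-10 m^3
Step 3: d^3 = (5e-6)^3 = 1.25e-16 m^3
Step 4: b = 1.8e-5 * 185e-6 * 1.22e-10 / 1.25e-16
b = 3.25e-03 N*s/m


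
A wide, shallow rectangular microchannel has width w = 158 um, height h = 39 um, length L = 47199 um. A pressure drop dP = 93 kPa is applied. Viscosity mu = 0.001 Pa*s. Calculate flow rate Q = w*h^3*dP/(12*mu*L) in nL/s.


Step 1: Convert all dimensions to SI (meters).
w = 158e-6 m, h = 39e-6 m, L = 47199e-6 m, dP = 93e3 Pa
Step 2: Q = w * h^3 * dP / (12 * mu * L)
Q = 158e-6 * (39e-6)^3 * 93e3 / (12 * 0.001 * 47199e-6) = 1.53893336e-09 m^3/s
Step 3: Convert Q from m^3/s to nL/s (1 m^3 = 1e12 nL, so multiply by 1e12).
Q = 1538.933 nL/s


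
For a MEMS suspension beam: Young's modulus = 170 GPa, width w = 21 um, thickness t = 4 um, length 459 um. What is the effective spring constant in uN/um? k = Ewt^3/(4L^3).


Step 1: Convert E to consistent units (1 GPa = 1000 uN/um^2).
E = 170 GPa = 170000 uN/um^2
Step 2: Compute t^3 = 4^3 = 64
Step 3: Compute L^3 = 459^3 = 96702579
Step 4: k = 170000 * 21 * 64 / (4 * 96702579)
k = 0.5907 uN/um


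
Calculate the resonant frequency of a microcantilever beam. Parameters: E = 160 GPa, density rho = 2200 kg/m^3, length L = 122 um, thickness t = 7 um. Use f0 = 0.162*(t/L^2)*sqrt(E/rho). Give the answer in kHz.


Step 1: Convert units to SI.
t_SI = 7e-6 m, L_SI = 122e-6 m
Step 2: Calculate sqrt(E/rho).
sqrt(160e9 / 2200) = 8528.03 m/s
Step 3: Compute f0.
f0 = 0.162 * 7e-6 / (122e-6)^2 * 8528.03 = 649743.8 Hz = 649.74 kHz


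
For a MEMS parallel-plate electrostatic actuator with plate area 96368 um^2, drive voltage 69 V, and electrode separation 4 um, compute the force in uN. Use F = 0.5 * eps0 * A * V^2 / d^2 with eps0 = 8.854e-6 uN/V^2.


Step 1: Identify parameters.
eps0 = 8.854e-6 uN/V^2, A = 96368 um^2, V = 69 V, d = 4 um
Step 2: Compute V^2 = 69^2 = 4761
Step 3: Compute d^2 = 4^2 = 16
Step 4: F = 0.5 * 8.854e-6 * 96368 * 4761 / 16
F = 126.946 uN


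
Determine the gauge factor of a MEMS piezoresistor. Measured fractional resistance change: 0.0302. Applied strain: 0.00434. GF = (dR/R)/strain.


Step 1: Identify values.
dR/R = 0.0302, strain = 0.00434
Step 2: GF = (dR/R) / strain = 0.0302 / 0.00434
GF = 7.0


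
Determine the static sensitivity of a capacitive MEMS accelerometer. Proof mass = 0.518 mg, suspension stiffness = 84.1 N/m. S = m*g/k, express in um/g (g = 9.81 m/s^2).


Step 1: Convert mass: m = 0.518 mg = 5.18e-07 kg
Step 2: S = m * g / k = 5.18e-07 * 9.81 / 84.1
Step 3: S = 6.04e-08 m/g
Step 4: Convert to um/g: S = 0.06 um/g


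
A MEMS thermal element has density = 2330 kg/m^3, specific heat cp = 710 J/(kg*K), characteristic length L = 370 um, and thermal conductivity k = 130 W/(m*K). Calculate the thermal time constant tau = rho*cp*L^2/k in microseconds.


Step 1: Convert L to m: L = 370e-6 m
Step 2: L^2 = (370e-6)^2 = 1.369e-07 m^2
Step 3: tau = 2330 * 710 * 1.369e-07 / 130 = 1.74210515e-03 s
Step 4: Convert to microseconds (multiply by 1e6).
tau = 1742.105 us


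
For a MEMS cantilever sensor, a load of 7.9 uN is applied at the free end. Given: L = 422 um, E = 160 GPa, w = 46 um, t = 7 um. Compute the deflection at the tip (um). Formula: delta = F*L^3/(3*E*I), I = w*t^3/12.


Step 1: Calculate the second moment of area.
I = w * t^3 / 12 = 46 * 7^3 / 12 = 1314.8333 um^4
Step 2: Convert E to consistent units (1 GPa = 1000 uN/um^2).
E = 160 GPa = 160000 uN/um^2
Step 3: Calculate tip deflection.
delta = F * L^3 / (3 * E * I)
delta = 7.9 * 422^3 / (3 * 160000 * 1314.8333)
delta = 0.9407 um


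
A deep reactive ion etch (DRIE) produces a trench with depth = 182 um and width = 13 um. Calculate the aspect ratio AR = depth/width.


Step 1: AR = depth / width
Step 2: AR = 182 / 13
AR = 14.0


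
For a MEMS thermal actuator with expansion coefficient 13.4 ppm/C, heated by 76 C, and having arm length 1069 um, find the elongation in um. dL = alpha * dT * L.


Step 1: Convert CTE: alpha = 13.4 ppm/C = 13.4e-6 /C
Step 2: dL = 13.4e-6 * 76 * 1069
dL = 1.0887 um


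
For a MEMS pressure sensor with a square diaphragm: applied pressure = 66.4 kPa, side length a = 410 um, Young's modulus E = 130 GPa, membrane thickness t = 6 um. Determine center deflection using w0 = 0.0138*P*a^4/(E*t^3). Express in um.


Step 1: Convert pressure to compatible units (E is in GPa, so P in GPa).
P = 66.4 kPa = 66.4e-6 GPa
Step 2: Compute numerator: 0.0138 * P * a^4.
a^4 = 410^4 = 28257610000
numerator = 0.0138 * 66.4e-6 * 28257610000 = 2.5893e+04
Step 3: Compute denominator: E * t^3 = 130 * 6^3 = 28080
Step 4: w0 = numerator / denominator = 2.5893e+04 / 28080 = 0.9221 um


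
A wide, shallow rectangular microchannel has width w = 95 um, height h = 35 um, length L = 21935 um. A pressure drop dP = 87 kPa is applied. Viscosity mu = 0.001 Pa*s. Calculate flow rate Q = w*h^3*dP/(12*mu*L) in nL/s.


Step 1: Convert all dimensions to SI (meters).
w = 95e-6 m, h = 35e-6 m, L = 21935e-6 m, dP = 87e3 Pa
Step 2: Q = w * h^3 * dP / (12 * mu * L)
Q = 95e-6 * (35e-6)^3 * 87e3 / (12 * 0.001 * 21935e-6) = 1.34625741e-09 m^3/s
Step 3: Convert Q from m^3/s to nL/s (1 m^3 = 1e12 nL, so multiply by 1e12).
Q = 1346.257 nL/s


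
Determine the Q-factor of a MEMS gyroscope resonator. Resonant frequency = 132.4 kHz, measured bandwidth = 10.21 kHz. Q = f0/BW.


Step 1: Q = f0 / bandwidth
Step 2: Q = 132.4 / 10.21
Q = 13.0


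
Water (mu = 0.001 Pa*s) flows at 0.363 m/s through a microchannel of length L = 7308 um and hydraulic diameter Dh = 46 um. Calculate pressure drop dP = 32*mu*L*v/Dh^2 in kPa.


Step 1: Convert to SI: L = 7308e-6 m, Dh = 46e-6 m
Step 2: dP = 32 * 0.001 * 7308e-6 * 0.363 / (46e-6)^2
Step 3: dP = 40118.02 Pa
Step 4: Convert to kPa: dP = 40.12 kPa


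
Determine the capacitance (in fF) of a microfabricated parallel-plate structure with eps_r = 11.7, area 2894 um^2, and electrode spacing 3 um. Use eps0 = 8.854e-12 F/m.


Step 1: Convert area to m^2: A = 2894e-12 m^2
Step 2: Convert gap to m: d = 3e-6 m
Step 3: C = eps0 * eps_r * A / d
C = 8.854e-12 * 11.7 * 2894e-12 / 3e-6
Step 4: Convert to fF (multiply by 1e15).
C = 99.93 fF


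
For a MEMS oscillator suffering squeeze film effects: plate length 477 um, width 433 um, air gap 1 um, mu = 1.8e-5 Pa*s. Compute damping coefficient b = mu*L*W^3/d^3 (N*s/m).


Step 1: Convert to SI.
L = 477e-6 m, W = 433e-6 m, d = 1e-6 m
Step 2: W^3 = (433e-6)^3 = 8.12e-11 m^3
Step 3: d^3 = (1e-6)^3 = 1.00e-18 m^3
Step 4: b = 1.8e-5 * 477e-6 * 8.12e-11 / 1.00e-18
b = 6.97e-01 N*s/m


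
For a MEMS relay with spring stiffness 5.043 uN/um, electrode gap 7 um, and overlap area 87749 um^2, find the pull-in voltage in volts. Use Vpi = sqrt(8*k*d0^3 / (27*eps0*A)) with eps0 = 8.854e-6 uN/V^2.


Step 1: Compute numerator: 8 * k * d0^3 = 8 * 5.043 * 7^3 = 13837.992
Step 2: Compute denominator: 27 * eps0 * A = 27 * 8.854e-6 * 87749 = 20.9771
Step 3: Vpi = sqrt(13837.992 / 20.9771)
Vpi = 25.68 V


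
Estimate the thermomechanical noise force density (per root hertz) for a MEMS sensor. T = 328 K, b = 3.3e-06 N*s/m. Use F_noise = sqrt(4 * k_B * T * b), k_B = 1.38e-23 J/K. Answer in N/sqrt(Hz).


Step 1: Compute 4 * k_B * T * b
= 4 * 1.38e-23 * 328 * 3.3e-06
= 5.9748e-26 N^2/Hz
Step 2: F_noise = sqrt(5.9748e-26)
F_noise = 2.44e-13 N/sqrt(Hz)


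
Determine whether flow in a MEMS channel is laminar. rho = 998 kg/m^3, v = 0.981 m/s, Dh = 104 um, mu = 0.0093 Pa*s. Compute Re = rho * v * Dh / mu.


Step 1: Convert Dh to meters: Dh = 104e-6 m
Step 2: Re = rho * v * Dh / mu
Re = 998 * 0.981 * 104e-6 / 0.0093
Re = 10.948
Since Re = 10.948 is below ~2300, the flow is laminar.


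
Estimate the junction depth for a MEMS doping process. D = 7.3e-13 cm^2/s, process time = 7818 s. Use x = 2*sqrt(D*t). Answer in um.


Step 1: Compute D*t = 7.3e-13 * 7818 = 5.70714e-09 cm^2
Step 2: sqrt(D*t) = 7.55456e-05 cm
Step 3: x = 2 * 7.55456e-05 cm = 1.510912e-04 cm
Step 4: Convert to um (1 cm = 1e4 um): x = 1.511 um


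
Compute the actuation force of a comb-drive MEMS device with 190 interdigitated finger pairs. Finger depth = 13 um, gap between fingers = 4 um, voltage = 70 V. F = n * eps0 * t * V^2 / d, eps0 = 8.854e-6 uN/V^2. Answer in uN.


Step 1: Parameters: n=190, eps0=8.854e-6 uN/V^2, t=13 um, V=70 V, d=4 um
Step 2: V^2 = 4900
Step 3: F = 190 * 8.854e-6 * 13 * 4900 / 4
F = 26.79 uN


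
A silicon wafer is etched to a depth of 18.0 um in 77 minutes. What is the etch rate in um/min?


Step 1: Etch rate = depth / time
Step 2: rate = 18.0 / 77
rate = 0.234 um/min


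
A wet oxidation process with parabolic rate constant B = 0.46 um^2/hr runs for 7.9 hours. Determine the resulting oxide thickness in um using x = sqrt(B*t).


Step 1: Compute B*t = 0.46 * 7.9 = 3.634
Step 2: x = sqrt(3.634)
x = 1.906 um


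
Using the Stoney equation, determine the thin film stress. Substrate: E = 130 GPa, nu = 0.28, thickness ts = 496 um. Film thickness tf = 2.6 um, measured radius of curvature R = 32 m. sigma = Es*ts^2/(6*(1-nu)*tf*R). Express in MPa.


Step 1: Compute numerator: Es * ts^2 = 130 * 496^2 = 31982080 (GPa*um^2)
Step 2: Compute denominator (R in um): 6*(1-nu)*tf*R = 6*0.72*2.6*32e6 = 359424000.0 (um^2)
Step 3: sigma (GPa) = 31982080 / 359424000.0 = 8.8981e-02 GPa
Step 4: Convert to MPa (x1000): sigma = 89.0 MPa


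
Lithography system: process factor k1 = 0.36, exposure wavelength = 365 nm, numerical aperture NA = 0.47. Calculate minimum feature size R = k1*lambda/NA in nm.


Step 1: Identify values: k1 = 0.36, lambda = 365 nm, NA = 0.47
Step 2: R = k1 * lambda / NA
R = 0.36 * 365 / 0.47
R = 279.6 nm


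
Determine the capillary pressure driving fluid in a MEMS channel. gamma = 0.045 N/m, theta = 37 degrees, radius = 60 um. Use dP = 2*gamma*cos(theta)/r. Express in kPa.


Step 1: cos(37 deg) = 0.7986
Step 2: Convert r to m: r = 60e-6 m
Step 3: dP = 2 * 0.045 * 0.7986 / 60e-6 = 1197.9 Pa
Step 4: Convert Pa to kPa (divide by 1000).
dP = 1.2 kPa
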